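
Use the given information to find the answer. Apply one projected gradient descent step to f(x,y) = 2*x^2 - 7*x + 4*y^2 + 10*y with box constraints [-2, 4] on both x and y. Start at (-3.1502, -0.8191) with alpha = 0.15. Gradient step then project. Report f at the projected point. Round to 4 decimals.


Step 1: Compute gradient at (-3.1502, -0.8191).
grad_x = 2*2*-3.1502 - 7 = -19.6008
grad_y = 2*4*-0.8191 + 10 = 3.4472
Step 2: Gradient step.
x_raw = -3.1502 - 0.15*-19.6008 = -0.2101
y_raw = -0.8191 - 0.15*3.4472 = -1.3362
Step 3: Project onto [-2, 4].
x_proj = clip(-0.2101) = -0.2101
y_proj = clip(-1.3362) = -1.3362
Step 4: Evaluate f.
f(-0.2101, -1.3362) = -4.6615


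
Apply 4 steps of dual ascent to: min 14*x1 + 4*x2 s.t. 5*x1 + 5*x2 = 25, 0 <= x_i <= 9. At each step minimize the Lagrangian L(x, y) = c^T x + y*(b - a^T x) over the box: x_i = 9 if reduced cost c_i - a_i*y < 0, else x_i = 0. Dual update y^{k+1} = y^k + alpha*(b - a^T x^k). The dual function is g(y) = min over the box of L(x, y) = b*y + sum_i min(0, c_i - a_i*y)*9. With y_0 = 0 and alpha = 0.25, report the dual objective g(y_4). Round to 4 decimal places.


Dual ascent for LP: min 14*x1 + 4*x2, 5*x1 + 5*x2 = 25, 0 <= x_i <= 9
Step 1: y^k = 0.0, reduced costs: (14.0, 4.0)
  x^k = (0.0, 0.0), subgradient = b - a^T x = 25.0
  y^{k+1} = 0.0 + 0.25*25.0 = 6.25
Step 2: y^k = 6.25, reduced costs: (-17.25, -27.25)
  x^k = (9.0, 9.0), subgradient = b - a^T x = -65.0
  y^{k+1} = 6.25 + 0.25*-65.0 = -10.0
Step 3: y^k = -10.0, reduced costs: (64.0, 54.0)
  x^k = (0.0, 0.0), subgradient = b - a^T x = 25.0
  y^{k+1} = -10.0 + 0.25*25.0 = -3.75
Step 4: y^k = -3.75, reduced costs: (32.75, 22.75)
  x^k = (0.0, 0.0), subgradient = b - a^T x = 25.0
  y^{k+1} = -3.75 + 0.25*25.0 = 2.5
Dual objective at y_4 = 2.5: reduced costs (1.5, -8.5), box minimizer x = (0.0, 9.0)
g(y_4) = b*y + (c1 - a1*y)*x1 + (c2 - a2*y)*x2 = 25*2.5 + 1.5*0.0 + (-8.5)*9.0 = 62.5 + 0.0 - 76.5 = -14.0


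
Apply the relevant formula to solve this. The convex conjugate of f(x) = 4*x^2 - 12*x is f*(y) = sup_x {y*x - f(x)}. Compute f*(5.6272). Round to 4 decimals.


f*(y) = sup_x {y*x - a*x^2 - b*x} = sup_x {(y-b)*x - a*x^2}
FOC: (y - b) - 2a*x = 0 => x* = (y - b)/(2a)
x* = (5.6272 + 12)/(2*4) = 2.2034
f*(5.6272) = (y-b)^2/(4a) = (5.6272 + 12)^2/(4*4)
= 310.7182/16 = 19.4199


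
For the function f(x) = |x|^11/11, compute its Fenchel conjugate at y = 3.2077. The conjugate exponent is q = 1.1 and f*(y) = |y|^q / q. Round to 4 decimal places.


The conjugate exponent q satisfies 1/p + 1/q = 1.
p = 11, so q = 11/(11 - 1) = 1.1
|y|^q = 3.2077^1.1 = 3.6042
f*(3.2077) = 3.6042 / 1.1 = 3.2766


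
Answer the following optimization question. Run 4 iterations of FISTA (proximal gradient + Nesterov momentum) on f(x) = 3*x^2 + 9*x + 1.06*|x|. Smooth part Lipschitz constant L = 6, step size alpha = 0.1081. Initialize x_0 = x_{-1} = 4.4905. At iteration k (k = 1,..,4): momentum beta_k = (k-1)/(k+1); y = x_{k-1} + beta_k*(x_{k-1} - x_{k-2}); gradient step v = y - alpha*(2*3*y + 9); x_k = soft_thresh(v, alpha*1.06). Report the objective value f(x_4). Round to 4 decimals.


FISTA on f(x) = 3*x^2 + 9*x + 1.06*|x|
L = 6, alpha = 0.1081
Iteration 1: beta = 0.0, y = 4.4905 + 0.0*(4.4905 - 4.4905) = 4.4905
  grad(y) = 35.943, v = y - alpha*grad = 0.6051
  prox(v) = soft_thresh(0.6051, 0.1146) = 0.4905
Iteration 2: beta = 0.3333, y = 0.4905 + 0.3333*(0.4905 - 4.4905) = -0.8429
  grad(y) = 3.9428, v = y - alpha*grad = -1.2691
  prox(v) = soft_thresh(-1.2691, 0.1146) = -1.1545
Iteration 3: beta = 0.5, y = -1.1545 + 0.5*(-1.1545 - 0.4905) = -1.977
  grad(y) = -2.8619, v = y - alpha*grad = -1.6676
  prox(v) = soft_thresh(-1.6676, 0.1146) = -1.553
Iteration 4: beta = 0.6, y = -1.553 + 0.6*(-1.553 + 1.1545) = -1.7921
  grad(y) = -1.7529, v = y - alpha*grad = -1.6027
  prox(v) = soft_thresh(-1.6027, 0.1146) = -1.4881
f(x_4) = 3*(-1.4881)^2 + 9*(-1.4881) + 1.06*|-1.4881| = -5.1722


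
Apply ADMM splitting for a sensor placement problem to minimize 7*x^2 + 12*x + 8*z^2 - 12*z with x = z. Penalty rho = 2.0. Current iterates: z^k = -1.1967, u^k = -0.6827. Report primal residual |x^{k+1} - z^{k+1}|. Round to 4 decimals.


ADMM iteration with rho = 2.0, z^k = -1.1967, u^k = -0.6827
Step 1: x-update.
Minimize 7*x^2 + 12*x + (2.0/2)*(x + 1.1967 - 0.6827)^2
FOC: (2*7 + 2.0)*x = -12 + 2.0*(-1.1967 + 0.6827)
x^{k+1} = -0.8143
Step 2: z-update.
Minimize 8*z^2 - 12*z + (2.0/2)*(-0.8143 - z - 0.6827)^2
FOC: (2*8 + 2.0)*z = 12 + 2.0*(-0.8143 - 0.6827)
z^{k+1} = 0.5003
Step 3: u-update.
u^{k+1} = -0.6827 - 0.8143 - 0.5003 = -1.9973
Step 4: Primal residual = |-0.8143 - 0.5003| = 1.3146


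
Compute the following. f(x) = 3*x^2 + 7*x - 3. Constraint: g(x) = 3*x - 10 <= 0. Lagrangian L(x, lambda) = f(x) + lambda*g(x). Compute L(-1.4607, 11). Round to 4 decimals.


Step 1: Evaluate f(x).
f(-1.4607) = 3*(-1.4607)^2 + 7*(-1.4607) - 3 = -6.824
Step 2: Evaluate g(x).
g(-1.4607) = 3*-1.4607 - 10 = -14.3821
Step 3: Compute Lagrangian.
L = -6.824 + 11*-14.3821 = -165.0271


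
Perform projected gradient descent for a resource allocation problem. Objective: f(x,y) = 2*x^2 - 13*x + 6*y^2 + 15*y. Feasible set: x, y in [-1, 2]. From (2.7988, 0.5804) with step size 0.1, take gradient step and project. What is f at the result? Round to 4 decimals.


Step 1: Compute gradient at (2.7988, 0.5804).
grad_x = 2*2*2.7988 - 13 = -1.8048
grad_y = 2*6*0.5804 + 15 = 21.9648
Step 2: Gradient step.
x_raw = 2.7988 - 0.1*-1.8048 = 2.9793
y_raw = 0.5804 - 0.1*21.9648 = -1.6161
Step 3: Project onto [-1, 2].
x_proj = clip(2.9793) = 2.0
y_proj = clip(-1.6161) = -1.0
Step 4: Evaluate f.
f(2.0, -1.0) = -27.0


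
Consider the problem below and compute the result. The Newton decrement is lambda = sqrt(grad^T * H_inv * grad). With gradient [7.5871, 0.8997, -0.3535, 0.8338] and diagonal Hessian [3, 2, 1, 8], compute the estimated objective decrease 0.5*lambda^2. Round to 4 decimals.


Step 1: H is diagonal, so H^(-1) * g = [2.529, 0.4499, -0.3535, 0.1042].
Step 2: g^T H^(-1) g = sum_i g_i^2 / H_ii
  = (7.5871)^2/3 + (0.8997)^2/2 + (-0.3535)^2/1 + (0.8338)^2/8
  = 19.188 + 0.4047 + 0.125 + 0.0869 = 19.8046
Step 3: Objective decrease = 0.5 * g^T H^(-1) g = 9.9023


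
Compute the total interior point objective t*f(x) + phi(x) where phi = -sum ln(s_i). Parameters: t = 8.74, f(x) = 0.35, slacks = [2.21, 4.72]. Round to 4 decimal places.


Step 1: Compute log-barrier.
ln values: [0.793, 1.5518]
phi = -(0.793 + 1.5518) = -2.3448
Step 2: Compute augmented objective.
t*f(x) = 8.74*0.35 = 3.059
Total = 3.059 - 2.3448 = 0.7142


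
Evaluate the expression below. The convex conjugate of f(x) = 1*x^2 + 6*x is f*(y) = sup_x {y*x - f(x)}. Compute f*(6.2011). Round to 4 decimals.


f*(y) = sup_x {y*x - a*x^2 - b*x} = sup_x {(y-b)*x - a*x^2}
FOC: (y - b) - 2a*x = 0 => x* = (y - b)/(2a)
x* = (6.2011 - 6)/(2*1) = 0.1006
f*(6.2011) = (y-b)^2/(4a) = (6.2011 - 6)^2/(4*1)
= 0.0404/4 = 0.0101


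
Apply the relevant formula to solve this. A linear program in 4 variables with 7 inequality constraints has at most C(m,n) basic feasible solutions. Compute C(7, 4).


Each vertex corresponds to some choice of n active constraints out of m, so the number of vertices is at most C(m, n) = m! / (n!(m-n)!).
m = 7, n = 4
Numerator: 7 * 6 * 5 * 4
Denominator: 4! = 24
C(7, 4) = 35


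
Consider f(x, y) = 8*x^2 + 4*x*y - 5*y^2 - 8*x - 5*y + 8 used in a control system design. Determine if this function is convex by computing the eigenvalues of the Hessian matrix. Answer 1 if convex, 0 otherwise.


The Hessian of f(x,y) = 8*x^2 + 4*x*y - 5*y^2 - 8*x - 5*y + 8 is:
H = [[16, 4], [4, -10]]
Trace = 16 - 10 = 6
Determinant = 16*-10 - (4)^2 = -176
Discriminant = (6)^2 - 4*-176 = 740.0
Eigenvalues: lambda_1 = -10.6015, lambda_2 = 16.6015
The function is not convex.

0


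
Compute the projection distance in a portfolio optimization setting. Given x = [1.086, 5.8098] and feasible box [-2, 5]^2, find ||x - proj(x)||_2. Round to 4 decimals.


Project each component onto [-2, 5].
clip(1.086) = 1.086, clip(5.8098) = 5.0
Projection = [1.086, 5.0]
Squared diffs: [0.0, 0.6558]
Distance = sqrt(0.6558) = 0.8098


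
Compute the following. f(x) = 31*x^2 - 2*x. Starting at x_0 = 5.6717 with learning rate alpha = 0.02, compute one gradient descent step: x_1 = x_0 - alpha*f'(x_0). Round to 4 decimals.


We compute the gradient at x_0 and apply the update.
f'(x) = 62*x - 2
f'(5.6717) = 62*5.6717 - 2 = 349.6454
x_1 = 5.6717 - 0.02*349.6454 = -1.3212


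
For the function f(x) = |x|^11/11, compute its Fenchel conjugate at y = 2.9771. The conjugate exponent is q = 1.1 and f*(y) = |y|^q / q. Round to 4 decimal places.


The conjugate exponent q satisfies 1/p + 1/q = 1.
p = 11, so q = 11/(11 - 1) = 1.1
|y|^q = 2.9771^1.1 = 3.3203
f*(2.9771) = 3.3203 / 1.1 = 3.0184


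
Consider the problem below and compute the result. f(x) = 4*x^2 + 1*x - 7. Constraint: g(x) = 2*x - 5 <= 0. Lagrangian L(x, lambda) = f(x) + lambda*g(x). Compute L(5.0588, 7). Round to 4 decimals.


Step 1: Evaluate f(x).
f(5.0588) = 4*5.0588^2 + 1*5.0588 - 7 = 100.4246
Step 2: Evaluate g(x).
g(5.0588) = 2*5.0588 - 5 = 5.1176
Step 3: Compute Lagrangian.
L = 100.4246 + 7*5.1176 = 136.2478


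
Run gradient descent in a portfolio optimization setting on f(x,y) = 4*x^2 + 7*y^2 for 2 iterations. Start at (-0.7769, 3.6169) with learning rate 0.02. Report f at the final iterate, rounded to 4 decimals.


Gradient descent on f(x,y) = 4*x^2 + 7*y^2.
Starting point: (-0.7769, 3.6169), alpha = 0.02
Step 1: grad_x = 2*4*-0.7769 = -6.2152, grad_y = 2*7*3.6169 = 50.6366
  x_1 = -0.7769 - 0.02*-6.2152 = -0.6526
  y_1 = 3.6169 - 0.02*50.6366 = 2.6042
Step 2: grad_x = 2*4*-0.6526 = -5.2208, grad_y = 2*7*2.6042 = 36.4584
  x_2 = -0.6526 - 0.02*-5.2208 = -0.5482
  y_2 = 2.6042 - 0.02*36.4584 = 1.875
f(-0.5482, 1.875) = 4*(-0.5482)^2 + 7*1.875^2 = 25.8114


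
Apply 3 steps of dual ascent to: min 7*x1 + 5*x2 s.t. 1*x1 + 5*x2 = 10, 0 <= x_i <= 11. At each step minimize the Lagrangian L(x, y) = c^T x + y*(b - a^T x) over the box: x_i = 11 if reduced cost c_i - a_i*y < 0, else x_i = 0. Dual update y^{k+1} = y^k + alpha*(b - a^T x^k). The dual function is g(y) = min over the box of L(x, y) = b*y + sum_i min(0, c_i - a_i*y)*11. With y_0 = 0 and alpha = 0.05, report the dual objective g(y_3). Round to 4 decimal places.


Dual ascent for LP: min 7*x1 + 5*x2, 1*x1 + 5*x2 = 10, 0 <= x_i <= 11
Step 1: y^k = 0.0, reduced costs: (7.0, 5.0)
  x^k = (0.0, 0.0), subgradient = b - a^T x = 10.0
  y^{k+1} = 0.0 + 0.05*10.0 = 0.5
Step 2: y^k = 0.5, reduced costs: (6.5, 2.5)
  x^k = (0.0, 0.0), subgradient = b - a^T x = 10.0
  y^{k+1} = 0.5 + 0.05*10.0 = 1.0
Step 3: y^k = 1.0, reduced costs: (6.0, 0.0)
  x^k = (0.0, 0.0), subgradient = b - a^T x = 10.0
  y^{k+1} = 1.0 + 0.05*10.0 = 1.5
Dual objective at y_3 = 1.5: reduced costs (5.5, -2.5), box minimizer x = (0.0, 11.0)
g(y_3) = b*y + (c1 - a1*y)*x1 + (c2 - a2*y)*x2 = 10*1.5 + 5.5*0.0 + (-2.5)*11.0 = 15.0 + 0.0 - 27.5 = -12.5


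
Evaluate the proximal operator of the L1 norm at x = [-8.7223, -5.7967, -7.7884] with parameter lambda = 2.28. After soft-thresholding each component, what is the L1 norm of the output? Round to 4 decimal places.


Soft-thresholding with lambda = 2.28:
prox(-8.7223) = sign(-8.7223)*max(|-8.7223| - 2.28, 0) = -6.4423
prox(-5.7967) = sign(-5.7967)*max(|-5.7967| - 2.28, 0) = -3.5167
prox(-7.7884) = sign(-7.7884)*max(|-7.7884| - 2.28, 0) = -5.5084
prox(x) = [-6.4423, -3.5167, -5.5084]
||prox(x)||_1 = 6.4423 + 3.5167 + 5.5084 = 15.4674


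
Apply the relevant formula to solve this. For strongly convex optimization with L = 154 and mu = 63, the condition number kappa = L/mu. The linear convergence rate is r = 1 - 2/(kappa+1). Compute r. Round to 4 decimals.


Step 1: Compute the condition number.
kappa = L/mu = 154/63 = 2.4444
Step 2: Compute the convergence rate.
r = 1 - 2/(kappa + 1) = 1 - 2*mu/(L + mu) = (L - mu)/(L + mu) = 91/217 = 0.4194


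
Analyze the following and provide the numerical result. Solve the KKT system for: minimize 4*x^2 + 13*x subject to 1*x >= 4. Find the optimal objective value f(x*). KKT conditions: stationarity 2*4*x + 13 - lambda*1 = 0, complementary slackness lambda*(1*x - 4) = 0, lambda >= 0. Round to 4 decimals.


Step 1: Try lambda = 0 (constraint inactive).
x_unc = -13/(2*4) = -1.625
Check: 1*-1.625 = -1.625 < 4 -- violated!
Step 2: Constraint must be active: 1*x = 4
x* = 4/1 = 4.0
lambda = (2*4*4.0 + 13)/1 = 45.0
Step 3: Compute optimal value.
f(x*) = 4*4.0^2 + 13*4.0 = 116.0


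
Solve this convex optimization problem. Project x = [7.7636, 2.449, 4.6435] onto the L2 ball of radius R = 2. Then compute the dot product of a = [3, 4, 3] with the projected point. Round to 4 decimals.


Step 1: Compute ||x|| (intermediates to 6 decimals).
||x|| = sqrt(7.7636^2 + 2.449^2 + 4.6435^2) = 9.371936
Step 2: Project.
Since ||x|| > R, scale = R/||x|| = 2/9.371936 = 0.213403, proj(x) = scale * x
proj(x) = [1.656776, 0.522624, 0.990937]
Step 3: Dot product.
a^T * proj(x) = 3*1.656776 + 4*0.522624 + 3*0.990937 = 10.0336


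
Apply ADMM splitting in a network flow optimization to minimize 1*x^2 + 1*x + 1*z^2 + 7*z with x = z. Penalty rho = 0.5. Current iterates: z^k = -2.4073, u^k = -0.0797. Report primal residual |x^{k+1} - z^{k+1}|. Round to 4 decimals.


ADMM iteration with rho = 0.5, z^k = -2.4073, u^k = -0.0797
Step 1: x-update.
Minimize 1*x^2 + 1*x + (0.5/2)*(x + 2.4073 - 0.0797)^2
FOC: (2*1 + 0.5)*x = -1 + 0.5*(-2.4073 + 0.0797)
x^{k+1} = -0.8655
Step 2: z-update.
Minimize 1*z^2 + 7*z + (0.5/2)*(-0.8655 - z - 0.0797)^2
FOC: (2*1 + 0.5)*z = -7 + 0.5*(-0.8655 - 0.0797)
z^{k+1} = -2.989
Step 3: u-update.
u^{k+1} = -0.0797 - 0.8655 + 2.989 = 2.0438
Step 4: Primal residual = |-0.8655 + 2.989| = 2.1235


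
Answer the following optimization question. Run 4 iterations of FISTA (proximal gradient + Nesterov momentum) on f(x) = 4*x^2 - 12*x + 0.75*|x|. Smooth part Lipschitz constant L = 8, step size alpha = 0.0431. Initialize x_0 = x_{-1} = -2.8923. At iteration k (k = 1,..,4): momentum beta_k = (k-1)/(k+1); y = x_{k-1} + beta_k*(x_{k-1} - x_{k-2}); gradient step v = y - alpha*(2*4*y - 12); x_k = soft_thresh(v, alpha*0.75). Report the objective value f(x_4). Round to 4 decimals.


FISTA on f(x) = 4*x^2 - 12*x + 0.75*|x|
L = 8, alpha = 0.0431
Iteration 1: beta = 0.0, y = -2.8923 + 0.0*(-2.8923 + 2.8923) = -2.8923
  grad(y) = -35.1384, v = y - alpha*grad = -1.3778
  prox(v) = soft_thresh(-1.3778, 0.0323) = -1.3455
Iteration 2: beta = 0.3333, y = -1.3455 + 0.3333*(-1.3455 + 2.8923) = -0.8299
  grad(y) = -18.6393, v = y - alpha*grad = -0.0266
  prox(v) = soft_thresh(-0.0266, 0.0323) = 0.0
Iteration 3: beta = 0.5, y = 0.0 + 0.5*(0.0 + 1.3455) = 0.6728
  grad(y) = -6.618, v = y - alpha*grad = 0.958
  prox(v) = soft_thresh(0.958, 0.0323) = 0.9257
Iteration 4: beta = 0.6, y = 0.9257 + 0.6*(0.9257 - 0.0) = 1.4811
  grad(y) = -0.1515, v = y - alpha*grad = 1.4876
  prox(v) = soft_thresh(1.4876, 0.0323) = 1.4553
f(x_4) = 4*1.4553^2 - 12*1.4553 + 0.75*|1.4553| = -7.9005


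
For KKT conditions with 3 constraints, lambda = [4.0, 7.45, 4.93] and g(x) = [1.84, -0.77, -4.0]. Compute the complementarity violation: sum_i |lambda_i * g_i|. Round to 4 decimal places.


KKT complementary slackness check:
lambda_1 * g_1 = 4.0 * 1.84 = 7.36
lambda_2 * g_2 = 7.45 * -0.77 = -5.7365
lambda_3 * g_3 = 4.93 * -4.0 = -19.72
Total violation = 7.36 + 5.7365 + 19.72 = 32.8165


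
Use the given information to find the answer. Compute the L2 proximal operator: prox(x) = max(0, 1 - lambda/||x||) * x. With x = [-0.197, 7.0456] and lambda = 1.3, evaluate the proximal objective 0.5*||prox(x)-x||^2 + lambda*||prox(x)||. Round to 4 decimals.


Step 1: Compute ||x||.
||x|| = 7.0484
Step 2: Compute scaling factor.
scale = max(0, 1 - 1.3/7.0484) = 0.8156
Step 3: prox(x) = [-0.1607, 5.7461]
||prox(x)|| = 5.7484
Step 4: Proximal objective.
0.5*||prox-x||^2 = 0.845
lambda*||prox|| = 7.4729
Total = 8.3179


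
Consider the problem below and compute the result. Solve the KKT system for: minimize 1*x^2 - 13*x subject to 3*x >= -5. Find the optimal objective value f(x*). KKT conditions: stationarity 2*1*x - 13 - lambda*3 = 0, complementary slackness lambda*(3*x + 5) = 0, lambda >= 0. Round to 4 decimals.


Step 1: Try lambda = 0 (constraint inactive).
Stationarity: 2*1*x - 13 = 0
x* = 13/(2*1) = 6.5
Check constraint: 3*6.5 = 19.5 >= -5 -- satisfied.
Step 2: Compute optimal value.
f(x*) = 1*6.5^2 - 13*6.5 = -42.25


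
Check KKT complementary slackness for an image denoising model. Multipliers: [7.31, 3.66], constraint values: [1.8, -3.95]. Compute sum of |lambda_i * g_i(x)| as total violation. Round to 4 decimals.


KKT complementary slackness check:
lambda_1 * g_1 = 7.31 * 1.8 = 13.158
lambda_2 * g_2 = 3.66 * -3.95 = -14.457
Total violation = 13.158 + 14.457 = 27.615


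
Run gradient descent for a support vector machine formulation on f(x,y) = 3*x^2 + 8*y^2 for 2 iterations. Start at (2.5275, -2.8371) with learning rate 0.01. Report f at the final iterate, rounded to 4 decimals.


Gradient descent on f(x,y) = 3*x^2 + 8*y^2.
Starting point: (2.5275, -2.8371), alpha = 0.01
Step 1: grad_x = 2*3*2.5275 = 15.165, grad_y = 2*8*-2.8371 = -45.3936
  x_1 = 2.5275 - 0.01*15.165 = 2.3759
  y_1 = -2.8371 - 0.01*-45.3936 = -2.3832
Step 2: grad_x = 2*3*2.3759 = 14.2551, grad_y = 2*8*-2.3832 = -38.1306
  x_2 = 2.3759 - 0.01*14.2551 = 2.2333
  y_2 = -2.3832 - 0.01*-38.1306 = -2.0019
f(2.2333, -2.0019) = 3*2.2333^2 + 8*(-2.0019)^2 = 47.0223


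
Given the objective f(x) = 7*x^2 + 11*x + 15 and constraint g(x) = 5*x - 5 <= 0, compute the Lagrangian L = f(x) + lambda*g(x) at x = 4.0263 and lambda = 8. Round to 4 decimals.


Step 1: Evaluate f(x).
f(4.0263) = 7*4.0263^2 + 11*4.0263 + 15 = 172.7669
Step 2: Evaluate g(x).
g(4.0263) = 5*4.0263 - 5 = 15.1315
Step 3: Compute Lagrangian.
L = 172.7669 + 8*15.1315 = 293.8189


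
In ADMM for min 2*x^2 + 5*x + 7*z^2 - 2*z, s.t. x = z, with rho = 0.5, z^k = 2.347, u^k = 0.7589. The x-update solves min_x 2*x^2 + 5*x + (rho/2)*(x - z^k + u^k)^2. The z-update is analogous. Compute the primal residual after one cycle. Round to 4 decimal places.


ADMM iteration with rho = 0.5, z^k = 2.347, u^k = 0.7589
Step 1: x-update.
Minimize 2*x^2 + 5*x + (0.5/2)*(x - 2.347 + 0.7589)^2
FOC: (2*2 + 0.5)*x = -5 + 0.5*(2.347 - 0.7589)
x^{k+1} = -0.9347
Step 2: z-update.
Minimize 7*z^2 - 2*z + (0.5/2)*(-0.9347 - z + 0.7589)^2
FOC: (2*7 + 0.5)*z = 2 + 0.5*(-0.9347 + 0.7589)
z^{k+1} = 0.1319
Step 3: u-update.
u^{k+1} = 0.7589 - 0.9347 - 0.1319 = -0.3076
Step 4: Primal residual = |-0.9347 - 0.1319| = 1.0665


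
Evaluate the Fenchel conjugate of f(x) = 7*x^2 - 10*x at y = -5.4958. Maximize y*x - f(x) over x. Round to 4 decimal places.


f*(y) = sup_x {y*x - a*x^2 - b*x} = sup_x {(y-b)*x - a*x^2}
FOC: (y - b) - 2a*x = 0 => x* = (y - b)/(2a)
x* = (-5.4958 + 10)/(2*7) = 0.3217
f*(-5.4958) = (y-b)^2/(4a) = (-5.4958 + 10)^2/(4*7)
= 20.2878/28 = 0.7246


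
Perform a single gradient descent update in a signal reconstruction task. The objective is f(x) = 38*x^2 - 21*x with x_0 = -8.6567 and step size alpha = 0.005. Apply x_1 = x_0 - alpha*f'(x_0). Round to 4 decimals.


We compute the gradient at x_0 and apply the update.
f'(x) = 76*x - 21
f'(-8.6567) = 76*-8.6567 - 21 = -678.9092
x_1 = -8.6567 - 0.005*-678.9092 = -5.2622


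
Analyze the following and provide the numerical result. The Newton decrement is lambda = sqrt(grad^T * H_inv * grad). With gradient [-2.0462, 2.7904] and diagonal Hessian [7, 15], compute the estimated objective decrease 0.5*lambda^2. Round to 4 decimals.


Step 1: H is diagonal, so H^(-1) * g = [-0.2923, 0.186].
Step 2: g^T H^(-1) g = sum_i g_i^2 / H_ii
  = (-2.0462)^2/7 + (2.7904)^2/15
  = 0.5981 + 0.5191 = 1.1172
Step 3: Objective decrease = 0.5 * g^T H^(-1) g = 0.5586


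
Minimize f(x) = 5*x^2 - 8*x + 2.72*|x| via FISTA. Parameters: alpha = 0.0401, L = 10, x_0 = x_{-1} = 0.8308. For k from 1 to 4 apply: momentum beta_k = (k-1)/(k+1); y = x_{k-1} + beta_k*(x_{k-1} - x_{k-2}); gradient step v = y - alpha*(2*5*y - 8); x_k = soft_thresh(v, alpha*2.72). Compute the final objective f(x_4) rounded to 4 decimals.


FISTA on f(x) = 5*x^2 - 8*x + 2.72*|x|
L = 10, alpha = 0.0401
Iteration 1: beta = 0.0, y = 0.8308 + 0.0*(0.8308 - 0.8308) = 0.8308
  grad(y) = 0.308, v = y - alpha*grad = 0.8184
  prox(v) = soft_thresh(0.8184, 0.1091) = 0.7094
Iteration 2: beta = 0.3333, y = 0.7094 + 0.3333*(0.7094 - 0.8308) = 0.6689
  grad(y) = -1.311, v = y - alpha*grad = 0.7215
  prox(v) = soft_thresh(0.7215, 0.1091) = 0.6124
Iteration 3: beta = 0.5, y = 0.6124 + 0.5*(0.6124 - 0.7094) = 0.5639
  grad(y) = -2.3609, v = y - alpha*grad = 0.6586
  prox(v) = soft_thresh(0.6586, 0.1091) = 0.5495
Iteration 4: beta = 0.6, y = 0.5495 + 0.6*(0.5495 - 0.6124) = 0.5118
  grad(y) = -2.8822, v = y - alpha*grad = 0.6274
  prox(v) = soft_thresh(0.6274, 0.1091) = 0.5183
f(x_4) = 5*0.5183^2 - 8*0.5183 + 2.72*|0.5183| = -1.3934


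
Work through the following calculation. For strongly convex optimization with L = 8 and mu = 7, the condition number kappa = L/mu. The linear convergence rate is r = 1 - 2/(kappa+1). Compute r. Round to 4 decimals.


Step 1: Compute the condition number.
kappa = L/mu = 8/7 = 1.1429
Step 2: Compute the convergence rate.
r = 1 - 2/(kappa + 1) = 1 - 2*mu/(L + mu) = (L - mu)/(L + mu) = 1/15 = 0.0667


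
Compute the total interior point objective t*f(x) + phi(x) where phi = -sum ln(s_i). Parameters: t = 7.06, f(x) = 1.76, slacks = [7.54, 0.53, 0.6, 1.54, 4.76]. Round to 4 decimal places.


Step 1: Compute log-barrier.
ln values: [2.0202, -0.6349, -0.5108, 0.4318, 1.5602]
phi = -(2.0202 - 0.6349 - 0.5108 + 0.4318 + 1.5602) = -2.8665
Step 2: Compute augmented objective.
t*f(x) = 7.06*1.76 = 12.4256
Total = 12.4256 - 2.8665 = 9.5591


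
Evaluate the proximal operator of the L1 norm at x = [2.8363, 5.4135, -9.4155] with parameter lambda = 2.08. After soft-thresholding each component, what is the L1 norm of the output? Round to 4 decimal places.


Soft-thresholding with lambda = 2.08:
prox(2.8363) = sign(2.8363)*max(|2.8363| - 2.08, 0) = 0.7563
prox(5.4135) = sign(5.4135)*max(|5.4135| - 2.08, 0) = 3.3335
prox(-9.4155) = sign(-9.4155)*max(|-9.4155| - 2.08, 0) = -7.3355
prox(x) = [0.7563, 3.3335, -7.3355]
||prox(x)||_1 = 0.7563 + 3.3335 + 7.3355 = 11.4253


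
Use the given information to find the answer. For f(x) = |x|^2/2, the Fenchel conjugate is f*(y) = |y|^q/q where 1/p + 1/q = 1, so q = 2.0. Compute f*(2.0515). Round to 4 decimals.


The conjugate exponent q satisfies 1/p + 1/q = 1.
p = 2, so q = 2/(2 - 1) = 2.0
|y|^q = 2.0515^2.0 = 4.2087
f*(2.0515) = 4.2087 / 2.0 = 2.1043


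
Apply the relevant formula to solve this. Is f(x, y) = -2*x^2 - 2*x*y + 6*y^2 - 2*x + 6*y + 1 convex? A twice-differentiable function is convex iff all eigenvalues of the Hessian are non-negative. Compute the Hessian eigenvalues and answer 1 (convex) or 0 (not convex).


The Hessian of f(x,y) = -2*x^2 - 2*x*y + 6*y^2 - 2*x + 6*y + 1 is:
H = [[-4, -2], [-2, 12]]
Trace = -4 + 12 = 8
Determinant = -4*12 - (-2)^2 = -52
Discriminant = (8)^2 - 4*-52 = 272.0
Eigenvalues: lambda_1 = -4.2462, lambda_2 = 12.2462
The function is not convex.

0


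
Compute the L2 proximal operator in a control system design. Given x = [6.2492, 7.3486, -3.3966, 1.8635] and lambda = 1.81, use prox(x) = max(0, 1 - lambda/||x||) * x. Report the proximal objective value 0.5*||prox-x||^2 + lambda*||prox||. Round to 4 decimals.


Step 1: Compute ||x||.
||x|| = 10.3954
Step 2: Compute scaling factor.
scale = max(0, 1 - 1.81/10.3954) = 0.8259
Step 3: prox(x) = [5.1611, 6.0691, -2.8052, 1.539]
||prox(x)|| = 8.5854
Step 4: Proximal objective.
0.5*||prox-x||^2 = 1.6381
lambda*||prox|| = 15.5396
Total = 17.1776


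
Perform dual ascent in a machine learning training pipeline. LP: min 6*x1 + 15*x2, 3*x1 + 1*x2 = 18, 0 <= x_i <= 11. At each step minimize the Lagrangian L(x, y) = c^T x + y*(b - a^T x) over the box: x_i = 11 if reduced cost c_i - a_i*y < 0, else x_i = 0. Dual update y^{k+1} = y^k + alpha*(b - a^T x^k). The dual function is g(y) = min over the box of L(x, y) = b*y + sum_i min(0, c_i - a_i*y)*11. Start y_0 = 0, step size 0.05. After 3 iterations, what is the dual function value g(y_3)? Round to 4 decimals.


Dual ascent for LP: min 6*x1 + 15*x2, 3*x1 + 1*x2 = 18, 0 <= x_i <= 11
Step 1: y^k = 0.0, reduced costs: (6.0, 15.0)
  x^k = (0.0, 0.0), subgradient = b - a^T x = 18.0
  y^{k+1} = 0.0 + 0.05*18.0 = 0.9
Step 2: y^k = 0.9, reduced costs: (3.3, 14.1)
  x^k = (0.0, 0.0), subgradient = b - a^T x = 18.0
  y^{k+1} = 0.9 + 0.05*18.0 = 1.8
Step 3: y^k = 1.8, reduced costs: (0.6, 13.2)
  x^k = (0.0, 0.0), subgradient = b - a^T x = 18.0
  y^{k+1} = 1.8 + 0.05*18.0 = 2.7
Dual objective at y_3 = 2.7: reduced costs (-2.1, 12.3), box minimizer x = (11.0, 0.0)
g(y_3) = b*y + (c1 - a1*y)*x1 + (c2 - a2*y)*x2 = 18*2.7 + (-2.1)*11.0 + 12.3*0.0 = 48.6 - 23.1 + 0.0 = 25.5


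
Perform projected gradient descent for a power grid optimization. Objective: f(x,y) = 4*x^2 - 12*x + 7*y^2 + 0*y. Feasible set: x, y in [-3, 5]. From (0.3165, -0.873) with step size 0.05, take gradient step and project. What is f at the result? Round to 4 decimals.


Step 1: Compute gradient at (0.3165, -0.873).
grad_x = 2*4*0.3165 - 12 = -9.468
grad_y = 2*7*-0.873 + 0 = -12.222
Step 2: Gradient step.
x_raw = 0.3165 - 0.05*-9.468 = 0.7899
y_raw = -0.873 - 0.05*-12.222 = -0.2619
Step 3: Project onto [-3, 5].
x_proj = clip(0.7899) = 0.7899
y_proj = clip(-0.2619) = -0.2619
Step 4: Evaluate f.
f(0.7899, -0.2619) = -6.5029


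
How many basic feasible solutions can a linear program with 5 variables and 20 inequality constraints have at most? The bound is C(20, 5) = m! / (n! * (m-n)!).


Each vertex corresponds to some choice of n active constraints out of m, so the number of vertices is at most C(m, n) = m! / (n!(m-n)!).
m = 20, n = 5
Numerator: 20 * 19 * 18 * 17 * 16
Denominator: 5! = 120
C(20, 5) = 15504


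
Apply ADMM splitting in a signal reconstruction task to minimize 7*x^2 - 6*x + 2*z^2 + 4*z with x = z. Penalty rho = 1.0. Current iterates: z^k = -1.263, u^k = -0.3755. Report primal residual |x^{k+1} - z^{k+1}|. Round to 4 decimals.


ADMM iteration with rho = 1.0, z^k = -1.263, u^k = -0.3755
Step 1: x-update.
Minimize 7*x^2 - 6*x + (1.0/2)*(x + 1.263 - 0.3755)^2
FOC: (2*7 + 1.0)*x = 6 + 1.0*(-1.263 + 0.3755)
x^{k+1} = 0.3408
Step 2: z-update.
Minimize 2*z^2 + 4*z + (1.0/2)*(0.3408 - z - 0.3755)^2
FOC: (2*2 + 1.0)*z = -4 + 1.0*(0.3408 - 0.3755)
z^{k+1} = -0.8069
Step 3: u-update.
u^{k+1} = -0.3755 + 0.3408 + 0.8069 = 0.7723
Step 4: Primal residual = |0.3408 + 0.8069| = 1.1478


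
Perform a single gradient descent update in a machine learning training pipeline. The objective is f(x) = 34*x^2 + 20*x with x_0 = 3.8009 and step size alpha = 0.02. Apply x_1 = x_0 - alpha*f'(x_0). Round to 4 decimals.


We compute the gradient at x_0 and apply the update.
f'(x) = 68*x + 20
f'(3.8009) = 68*3.8009 + 20 = 278.4612
x_1 = 3.8009 - 0.02*278.4612 = -1.7683


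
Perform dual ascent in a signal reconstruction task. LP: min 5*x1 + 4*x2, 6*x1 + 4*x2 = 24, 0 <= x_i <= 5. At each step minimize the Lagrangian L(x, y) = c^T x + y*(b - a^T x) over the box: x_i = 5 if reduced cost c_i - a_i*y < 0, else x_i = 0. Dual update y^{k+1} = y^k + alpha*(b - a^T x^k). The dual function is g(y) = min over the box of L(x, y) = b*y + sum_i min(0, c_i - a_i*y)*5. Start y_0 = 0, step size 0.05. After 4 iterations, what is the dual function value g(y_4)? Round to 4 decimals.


Dual ascent for LP: min 5*x1 + 4*x2, 6*x1 + 4*x2 = 24, 0 <= x_i <= 5
Step 1: y^k = 0.0, reduced costs: (5.0, 4.0)
  x^k = (0.0, 0.0), subgradient = b - a^T x = 24.0
  y^{k+1} = 0.0 + 0.05*24.0 = 1.2
Step 2: y^k = 1.2, reduced costs: (-2.2, -0.8)
  x^k = (5.0, 5.0), subgradient = b - a^T x = -26.0
  y^{k+1} = 1.2 + 0.05*-26.0 = -0.1
Step 3: y^k = -0.1, reduced costs: (5.6, 4.4)
  x^k = (0.0, 0.0), subgradient = b - a^T x = 24.0
  y^{k+1} = -0.1 + 0.05*24.0 = 1.1
Step 4: y^k = 1.1, reduced costs: (-1.6, -0.4)
  x^k = (5.0, 5.0), subgradient = b - a^T x = -26.0
  y^{k+1} = 1.1 + 0.05*-26.0 = -0.2
Dual objective at y_4 = -0.2: reduced costs (6.2, 4.8), box minimizer x = (0.0, 0.0)
g(y_4) = b*y + (c1 - a1*y)*x1 + (c2 - a2*y)*x2 = 24*(-0.2) + 6.2*0.0 + 4.8*0.0 = -4.8 + 0.0 + 0.0 = -4.8


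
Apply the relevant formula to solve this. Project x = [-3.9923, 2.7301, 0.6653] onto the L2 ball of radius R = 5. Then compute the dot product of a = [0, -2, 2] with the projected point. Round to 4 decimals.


Step 1: Compute ||x|| (intermediates to 6 decimals).
||x|| = sqrt((-3.9923)^2 + 2.7301^2 + 0.6653^2) = 4.882062
Step 2: Project.
Since ||x|| <= R, proj = x (no scaling needed).
proj(x) = [-3.9923, 2.7301, 0.6653]
Step 3: Dot product.
a^T * proj(x) = 0*(-3.9923) - 2*2.7301 + 2*0.6653 = -4.1296


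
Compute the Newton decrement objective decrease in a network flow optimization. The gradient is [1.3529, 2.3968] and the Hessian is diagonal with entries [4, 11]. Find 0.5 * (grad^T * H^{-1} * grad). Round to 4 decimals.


Step 1: H is diagonal, so H^(-1) * g = [0.3382, 0.2179].
Step 2: g^T H^(-1) g = sum_i g_i^2 / H_ii
  = (1.3529)^2/4 + (2.3968)^2/11
  = 0.4576 + 0.5222 = 0.9798
Step 3: Objective decrease = 0.5 * g^T H^(-1) g = 0.4899


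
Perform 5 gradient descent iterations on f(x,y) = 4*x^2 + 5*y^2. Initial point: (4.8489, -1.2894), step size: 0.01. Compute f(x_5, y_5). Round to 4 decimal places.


Gradient descent on f(x,y) = 4*x^2 + 5*y^2.
Starting point: (4.8489, -1.2894), alpha = 0.01
Step 1: grad_x = 2*4*4.8489 = 38.7912, grad_y = 2*5*-1.2894 = -12.894
  x_1 = 4.8489 - 0.01*38.7912 = 4.461
  y_1 = -1.2894 - 0.01*-12.894 = -1.1605
Step 2: grad_x = 2*4*4.461 = 35.6879, grad_y = 2*5*-1.1605 = -11.6046
  x_2 = 4.461 - 0.01*35.6879 = 4.1041
  y_2 = -1.1605 - 0.01*-11.6046 = -1.0444
Step 3: grad_x = 2*4*4.1041 = 32.8329, grad_y = 2*5*-1.0444 = -10.4441
  x_3 = 4.1041 - 0.01*32.8329 = 3.7758
  y_3 = -1.0444 - 0.01*-10.4441 = -0.94
Step 4: grad_x = 2*4*3.7758 = 30.2062, grad_y = 2*5*-0.94 = -9.3997
  x_4 = 3.7758 - 0.01*30.2062 = 3.4737
  y_4 = -0.94 - 0.01*-9.3997 = -0.846
Step 5: grad_x = 2*4*3.4737 = 27.7897, grad_y = 2*5*-0.846 = -8.4598
  x_5 = 3.4737 - 0.01*27.7897 = 3.1958
  y_5 = -0.846 - 0.01*-8.4598 = -0.7614
f(3.1958, -0.7614) = 4*3.1958^2 + 5*(-0.7614)^2 = 43.7516


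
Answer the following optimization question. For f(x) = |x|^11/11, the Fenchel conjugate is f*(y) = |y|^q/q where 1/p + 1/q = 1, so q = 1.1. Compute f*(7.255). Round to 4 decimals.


The conjugate exponent q satisfies 1/p + 1/q = 1.
p = 11, so q = 11/(11 - 1) = 1.1
|y|^q = 7.255^1.1 = 8.8451
f*(7.255) = 8.8451 / 1.1 = 8.041


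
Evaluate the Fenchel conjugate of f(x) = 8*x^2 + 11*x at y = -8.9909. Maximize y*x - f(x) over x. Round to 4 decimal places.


f*(y) = sup_x {y*x - a*x^2 - b*x} = sup_x {(y-b)*x - a*x^2}
FOC: (y - b) - 2a*x = 0 => x* = (y - b)/(2a)
x* = (-8.9909 - 11)/(2*8) = -1.2494
f*(-8.9909) = (y-b)^2/(4a) = (-8.9909 - 11)^2/(4*8)
= 399.6361/32 = 12.4886


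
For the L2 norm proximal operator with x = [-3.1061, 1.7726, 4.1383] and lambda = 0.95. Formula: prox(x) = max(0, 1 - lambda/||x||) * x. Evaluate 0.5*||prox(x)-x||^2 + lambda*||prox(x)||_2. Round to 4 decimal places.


Step 1: Compute ||x||.
||x|| = 5.4695
Step 2: Compute scaling factor.
scale = max(0, 1 - 0.95/5.4695) = 0.8263
Step 3: prox(x) = [-2.5666, 1.4647, 3.4195]
||prox(x)|| = 4.5195
Step 4: Proximal objective.
0.5*||prox-x||^2 = 0.4513
lambda*||prox|| = 4.2935
Total = 4.7448


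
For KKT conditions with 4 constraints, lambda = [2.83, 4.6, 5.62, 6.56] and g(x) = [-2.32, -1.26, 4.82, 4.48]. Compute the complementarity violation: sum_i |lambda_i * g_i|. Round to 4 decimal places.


KKT complementary slackness check:
lambda_1 * g_1 = 2.83 * -2.32 = -6.5656
lambda_2 * g_2 = 4.6 * -1.26 = -5.796
lambda_3 * g_3 = 5.62 * 4.82 = 27.0884
lambda_4 * g_4 = 6.56 * 4.48 = 29.3888
Total violation = 6.5656 + 5.796 + 27.0884 + 29.3888 = 68.8388


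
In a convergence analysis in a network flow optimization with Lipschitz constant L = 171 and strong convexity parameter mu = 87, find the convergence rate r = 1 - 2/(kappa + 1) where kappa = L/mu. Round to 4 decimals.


Step 1: Compute the condition number.
kappa = L/mu = 171/87 = 1.9655
Step 2: Compute the convergence rate.
r = 1 - 2/(kappa + 1) = 1 - 2*mu/(L + mu) = (L - mu)/(L + mu) = 84/258 = 0.3256


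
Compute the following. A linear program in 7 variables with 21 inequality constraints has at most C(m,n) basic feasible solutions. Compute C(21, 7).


Each vertex corresponds to some choice of n active constraints out of m, so the number of vertices is at most C(m, n) = m! / (n!(m-n)!).
m = 21, n = 7
Numerator: 21 * 20 * 19 * 18 * 17 * 16 * 15
Denominator: 7! = 5040
C(21, 7) = 116280


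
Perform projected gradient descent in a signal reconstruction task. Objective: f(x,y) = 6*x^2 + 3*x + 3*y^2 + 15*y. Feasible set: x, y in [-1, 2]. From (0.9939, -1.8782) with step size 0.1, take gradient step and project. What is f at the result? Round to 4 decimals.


Step 1: Compute gradient at (0.9939, -1.8782).
grad_x = 2*6*0.9939 + 3 = 14.9268
grad_y = 2*3*-1.8782 + 15 = 3.7308
Step 2: Gradient step.
x_raw = 0.9939 - 0.1*14.9268 = -0.4988
y_raw = -1.8782 - 0.1*3.7308 = -2.2513
Step 3: Project onto [-1, 2].
x_proj = clip(-0.4988) = -0.4988
y_proj = clip(-2.2513) = -1.0
Step 4: Evaluate f.
f(-0.4988, -1.0) = -12.0037


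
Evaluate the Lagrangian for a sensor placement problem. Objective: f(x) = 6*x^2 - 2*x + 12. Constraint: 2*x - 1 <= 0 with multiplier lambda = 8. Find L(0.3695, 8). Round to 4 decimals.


Step 1: Evaluate f(x).
f(0.3695) = 6*0.3695^2 - 2*0.3695 + 12 = 12.0802
Step 2: Evaluate g(x).
g(0.3695) = 2*0.3695 - 1 = -0.261
Step 3: Compute Lagrangian.
L = 12.0802 + 8*-0.261 = 9.9922


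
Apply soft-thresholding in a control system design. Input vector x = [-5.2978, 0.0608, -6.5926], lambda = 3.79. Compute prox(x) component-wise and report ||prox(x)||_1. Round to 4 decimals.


Soft-thresholding with lambda = 3.79:
prox(-5.2978) = sign(-5.2978)*max(|-5.2978| - 3.79, 0) = -1.5078
prox(0.0608) = sign(0.0608)*max(|0.0608| - 3.79, 0) = 0.0
prox(-6.5926) = sign(-6.5926)*max(|-6.5926| - 3.79, 0) = -2.8026
prox(x) = [-1.5078, 0.0, -2.8026]
||prox(x)||_1 = 1.5078 + 0.0 + 2.8026 = 4.3104


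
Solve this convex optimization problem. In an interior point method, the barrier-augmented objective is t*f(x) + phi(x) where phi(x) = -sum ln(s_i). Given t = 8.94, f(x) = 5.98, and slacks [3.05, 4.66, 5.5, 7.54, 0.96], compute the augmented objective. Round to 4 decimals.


Step 1: Compute log-barrier.
ln values: [1.1151, 1.539, 1.7047, 2.0202, -0.0408]
phi = -(1.1151 + 1.539 + 1.7047 + 2.0202 - 0.0408) = -6.3383
Step 2: Compute augmented objective.
t*f(x) = 8.94*5.98 = 53.4612
Total = 53.4612 - 6.3383 = 47.1229


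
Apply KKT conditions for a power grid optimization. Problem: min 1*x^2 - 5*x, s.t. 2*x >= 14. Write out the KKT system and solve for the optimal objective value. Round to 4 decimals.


Step 1: Try lambda = 0 (constraint inactive).
x_unc = 5/(2*1) = 2.5
Check: 2*2.5 = 5.0 < 14 -- violated!
Step 2: Constraint must be active: 2*x = 14
x* = 14/2 = 7.0
lambda = (2*1*7.0 - 5)/2 = 4.5
Step 3: Compute optimal value.
f(x*) = 1*7.0^2 - 5*7.0 = 14.0


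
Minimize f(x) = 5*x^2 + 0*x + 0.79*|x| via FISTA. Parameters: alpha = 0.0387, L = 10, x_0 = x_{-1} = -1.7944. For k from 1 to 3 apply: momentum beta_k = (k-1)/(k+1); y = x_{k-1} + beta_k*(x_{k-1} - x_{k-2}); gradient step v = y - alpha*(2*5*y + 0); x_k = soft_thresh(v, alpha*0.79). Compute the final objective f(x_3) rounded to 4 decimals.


FISTA on f(x) = 5*x^2 + 0*x + 0.79*|x|
L = 10, alpha = 0.0387
Iteration 1: beta = 0.0, y = -1.7944 + 0.0*(-1.7944 + 1.7944) = -1.7944
  grad(y) = -17.944, v = y - alpha*grad = -1.1
  prox(v) = soft_thresh(-1.1, 0.0306) = -1.0694
Iteration 2: beta = 0.3333, y = -1.0694 + 0.3333*(-1.0694 + 1.7944) = -0.8277
  grad(y) = -8.2773, v = y - alpha*grad = -0.5074
  prox(v) = soft_thresh(-0.5074, 0.0306) = -0.4768
Iteration 3: beta = 0.5, y = -0.4768 + 0.5*(-0.4768 + 1.0694) = -0.1805
  grad(y) = -1.8054, v = y - alpha*grad = -0.1107
  prox(v) = soft_thresh(-0.1107, 0.0306) = -0.0801
f(x_3) = 5*(-0.0801)^2 + 0*(-0.0801) + 0.79*|-0.0801| = 0.0954


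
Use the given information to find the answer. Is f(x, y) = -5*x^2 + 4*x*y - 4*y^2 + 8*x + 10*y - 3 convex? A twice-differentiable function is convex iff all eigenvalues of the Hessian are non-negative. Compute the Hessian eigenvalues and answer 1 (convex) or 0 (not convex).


The Hessian of f(x,y) = -5*x^2 + 4*x*y - 4*y^2 + 8*x + 10*y - 3 is:
H = [[-10, 4], [4, -8]]
Trace = -10 - 8 = -18
Determinant = -10*-8 - (4)^2 = 64
Discriminant = (-18)^2 - 4*64 = 68.0
Eigenvalues: lambda_1 = -13.1231, lambda_2 = -4.8769
The function is not convex.

0


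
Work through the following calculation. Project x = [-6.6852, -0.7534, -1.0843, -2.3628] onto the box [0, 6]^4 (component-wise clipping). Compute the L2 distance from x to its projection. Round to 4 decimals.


Project each component onto [0, 6].
clip(-6.6852) = 0.0, clip(-0.7534) = 0.0, clip(-1.0843) = 0.0, clip(-2.3628) = 0.0
Projection = [0.0, 0.0, 0.0, 0.0]
Squared diffs: [44.6919, 0.5676, 1.1757, 5.5828]
Distance = sqrt(52.018) = 7.2124


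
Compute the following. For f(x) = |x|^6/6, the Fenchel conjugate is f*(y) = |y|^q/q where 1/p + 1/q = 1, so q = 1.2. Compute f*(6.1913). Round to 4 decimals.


The conjugate exponent q satisfies 1/p + 1/q = 1.
p = 6, so q = 6/(6 - 1) = 1.2
|y|^q = 6.1913^1.2 = 8.9153
f*(6.1913) = 8.9153 / 1.2 = 7.4295


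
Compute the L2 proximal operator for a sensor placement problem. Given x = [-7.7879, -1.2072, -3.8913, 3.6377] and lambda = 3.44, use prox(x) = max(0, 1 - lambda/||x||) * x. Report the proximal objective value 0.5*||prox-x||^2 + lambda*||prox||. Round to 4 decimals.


Step 1: Compute ||x||.
||x|| = 9.5123
Step 2: Compute scaling factor.
scale = max(0, 1 - 3.44/9.5123) = 0.6384
Step 3: prox(x) = [-4.9715, -0.7706, -2.4841, 2.3222]
||prox(x)|| = 6.0723
Step 4: Proximal objective.
0.5*||prox-x||^2 = 5.9168
lambda*||prox|| = 20.8887
Total = 26.8055


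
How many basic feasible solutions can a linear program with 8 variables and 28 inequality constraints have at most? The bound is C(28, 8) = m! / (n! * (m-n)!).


Each vertex corresponds to some choice of n active constraints out of m, so the number of vertices is at most C(m, n) = m! / (n!(m-n)!).
m = 28, n = 8
Numerator: 28 * 27 * 26 * 25 * 24 * 23 * 22 * 21
Denominator: 8! = 40320
C(28, 8) = 3108105


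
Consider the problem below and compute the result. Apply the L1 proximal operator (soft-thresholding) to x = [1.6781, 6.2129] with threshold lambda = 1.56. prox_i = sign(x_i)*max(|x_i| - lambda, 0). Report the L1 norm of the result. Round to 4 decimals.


Soft-thresholding with lambda = 1.56:
prox(1.6781) = sign(1.6781)*max(|1.6781| - 1.56, 0) = 0.1181
prox(6.2129) = sign(6.2129)*max(|6.2129| - 1.56, 0) = 4.6529
prox(x) = [0.1181, 4.6529]
||prox(x)||_1 = 0.1181 + 4.6529 = 4.771


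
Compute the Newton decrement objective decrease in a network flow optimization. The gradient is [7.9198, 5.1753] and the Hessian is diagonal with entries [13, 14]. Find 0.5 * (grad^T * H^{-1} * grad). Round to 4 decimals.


Step 1: H is diagonal, so H^(-1) * g = [0.6092, 0.3697].
Step 2: g^T H^(-1) g = sum_i g_i^2 / H_ii
  = (7.9198)^2/13 + (5.1753)^2/14
  = 4.8249 + 1.9131 = 6.738
Step 3: Objective decrease = 0.5 * g^T H^(-1) g = 3.369


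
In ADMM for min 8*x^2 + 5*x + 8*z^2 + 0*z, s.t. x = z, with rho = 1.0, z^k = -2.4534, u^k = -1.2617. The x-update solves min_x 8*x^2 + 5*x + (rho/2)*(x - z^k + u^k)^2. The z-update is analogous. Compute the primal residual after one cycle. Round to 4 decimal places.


ADMM iteration with rho = 1.0, z^k = -2.4534, u^k = -1.2617
Step 1: x-update.
Minimize 8*x^2 + 5*x + (1.0/2)*(x + 2.4534 - 1.2617)^2
FOC: (2*8 + 1.0)*x = -5 + 1.0*(-2.4534 + 1.2617)
x^{k+1} = -0.3642
Step 2: z-update.
Minimize 8*z^2 + 0*z + (1.0/2)*(-0.3642 - z - 1.2617)^2
FOC: (2*8 + 1.0)*z = 0 + 1.0*(-0.3642 - 1.2617)
z^{k+1} = -0.0956
Step 3: u-update.
u^{k+1} = -1.2617 - 0.3642 + 0.0956 = -1.5303
Step 4: Primal residual = |-0.3642 + 0.0956| = 0.2686
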